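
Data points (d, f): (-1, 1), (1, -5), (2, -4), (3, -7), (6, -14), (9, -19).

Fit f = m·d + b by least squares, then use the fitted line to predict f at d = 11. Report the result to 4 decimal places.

f̂ = -23.2551

The normal equations are: 132·m + 20·b = -290;  20·m + 6·b = -48.
(Σd·d = 132, Σd = 20, Σ1 = 6, Σd·f = -290, Σf = -48.)
det = 132·6 − 20² = 392.
m = ((-290)·6 − 20·(-48))/392 = -195/98; b = (132·(-48) − 20·(-290))/392 = -67/49.
At d = 11: f̂ = (-195/98)·(11) + (-67/49)·(1) = -2279/98.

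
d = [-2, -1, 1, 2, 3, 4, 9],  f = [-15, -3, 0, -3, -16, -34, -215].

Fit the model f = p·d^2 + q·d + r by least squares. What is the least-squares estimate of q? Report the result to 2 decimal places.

Compute the Gram sums: Σd^2·d^2 = 6932, Σd^2·d = 820, Σd^2 = 116, Σd·d = 116, Σd = 16, Σ1 = 7.
For Mᵀf: Σd^2·f = -18178, Σd·f = -2092, Σf = -286.
Normal equations: [[6932, 820, 116]; [820, 116, 16]; [116, 16, 7]]·[p, q, r]ᵀ = [-18178, -2092, -286]ᵀ.
Row-reducing yields p = -235693/78792, q = 219701/78792, r = 2195/938.

q = 2.79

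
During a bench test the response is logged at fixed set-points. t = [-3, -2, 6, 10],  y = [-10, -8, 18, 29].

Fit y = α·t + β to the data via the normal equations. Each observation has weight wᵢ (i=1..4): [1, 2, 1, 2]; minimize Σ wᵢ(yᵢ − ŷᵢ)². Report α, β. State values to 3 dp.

From the data, Σwᵢ·t·t = 253, Σwᵢ·t = 19, Σwᵢ·1 = 6.
Right-hand side: Σwᵢ·t·y = 750, Σwᵢ·y = 50.
So XᵀWX·[α, β]ᵀ = XᵀWy: [[253, 19]; [19, 6]]·[α, β]ᵀ = [750, 50]ᵀ.
Determinant 253·6 − 19² = 1157.
α = (750·6 − 19·50)/1157 = 3550/1157; β = (253·50 − 19·750)/1157 = -1600/1157.

α = 3.068, β = -1.383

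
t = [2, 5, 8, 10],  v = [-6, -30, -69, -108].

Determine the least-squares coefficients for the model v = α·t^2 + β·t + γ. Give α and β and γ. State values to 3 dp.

Normal-equation sums: Σt^2·t^2 = 14737, Σt^2·t = 1645, Σt^2 = 193, Σt·t = 193, Σt = 25, Σ1 = 4.
For Aᵀv: Σt^2·v = -15990, Σt·v = -1794, Σv = -213.
Row-reducing yields α = -128/127, β = -71/127, γ = -143/127.

α = -1.008, β = -0.559, γ = -1.126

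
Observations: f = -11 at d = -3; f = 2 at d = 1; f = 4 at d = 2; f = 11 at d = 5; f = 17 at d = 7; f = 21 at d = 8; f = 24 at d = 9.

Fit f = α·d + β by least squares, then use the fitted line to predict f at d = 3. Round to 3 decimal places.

f̂ = 6.481

Setting ∂/∂α … = 0 gives: 233·α + 29·β = 601;  29·α + 7·β = 68.
(Σd·d = 233, Σd = 29, Σ1 = 7, Σd·f = 601, Σf = 68.)
Determinant 233·7 − 29² = 790.
α = (601·7 − 29·68)/790 = 447/158; β = (233·68 − 29·601)/790 = -317/158.
At d = 3: f̂ = (447/158)·(3) + (-317/158)·(1) = 512/79.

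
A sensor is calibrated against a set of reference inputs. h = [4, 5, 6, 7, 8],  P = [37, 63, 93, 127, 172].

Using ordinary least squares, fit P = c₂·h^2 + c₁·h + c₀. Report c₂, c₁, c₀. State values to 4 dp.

XᵀX·[c₂, c₁, c₀]ᵀ = XᵀP reads: 8674·c₂ + 1260·c₁ + 190·c₀ = 22746;  1260·c₂ + 190·c₁ + 30·c₀ = 3286;  190·c₂ + 30·c₁ + 5·c₀ = 492.
Row-reducing yields c₂ = 3, c₁ = -13/5, c₀ = 0.

c₂ = 3.0000, c₁ = -2.6000, c₀ = 0.0000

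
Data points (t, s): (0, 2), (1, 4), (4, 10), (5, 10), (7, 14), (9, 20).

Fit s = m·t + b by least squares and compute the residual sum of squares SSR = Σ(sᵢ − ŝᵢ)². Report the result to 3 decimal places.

From the data, Σt·t = 172, Σt = 26, Σ1 = 6.
Moment sums: Σt·s = 372, Σs = 60.
So AᵀA·[m, b]ᵀ = Aᵀs: [[172, 26]; [26, 6]]·[m, b]ᵀ = [372, 60]ᵀ.
Eliminating b: 6·(row 1) − 26·(row 2) gives 356·m = 6·372 − 26·60 = 672, so m = 168/89.
Then b = (60 − 26·(168/89))/6 = 162/89.
Residuals: 16/89, 26/89, 56/89, -112/89, -92/89, 106/89; SSR = 408/89.

SSR = 4.584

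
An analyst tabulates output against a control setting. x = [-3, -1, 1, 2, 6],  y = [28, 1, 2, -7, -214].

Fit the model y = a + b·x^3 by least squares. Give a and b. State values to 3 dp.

a = 1.261, b = -0.996

The normal equations are: 5·a + 197·b = -190;  197·a + 47451·b = -47035.
(Σ1 = 5, Σx^3 = 197, Σx^3·x^3 = 47451, Σy = -190, Σx^3·y = -47035.)
Eliminating b: 47451·(row 1) − 197·(row 2) gives 198446·a = 47451·(-190) − 197·(-47035) = 250205, so a = 250205/198446.
Then b = ((-47035) − 197·(250205/198446))/47451 = -197745/198446.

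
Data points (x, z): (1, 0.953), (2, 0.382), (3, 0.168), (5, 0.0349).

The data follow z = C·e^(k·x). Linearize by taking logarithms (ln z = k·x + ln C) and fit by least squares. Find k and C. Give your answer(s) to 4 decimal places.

k = -0.8216, C = 2.0588

With ln zᵢ as the transformed response and xᵢ as the regressor:
Σx = 11.0000, Σ(x)² = 39.0000, Σln z = -6.1495, Σx·ln z = -24.1005.
Equations: 39.0000·k + 11.0000·ln C = -24.1005;  11.0000·k + 4·ln C = -6.1495.
Slope k = (n·Σx·ln z − Σx·Σln z)/(n·Σ(x)² − (Σx)²) = (4·-24.1005 − 11.0000·-6.1495)/35.0000 = -0.82163; ln C = (Σln z − k·Σx)/n = 0.72211, so C = exp(0.72211) = 2.05878.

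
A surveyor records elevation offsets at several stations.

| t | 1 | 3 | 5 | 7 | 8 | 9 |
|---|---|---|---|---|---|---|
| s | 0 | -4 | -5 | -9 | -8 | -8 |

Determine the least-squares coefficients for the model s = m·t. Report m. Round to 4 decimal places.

Setting ∂/∂m … = 0 gives: 229·m = -236.
(Σt·t = 229, Σt·s = -236.)
Hence m = -236 / 229 ≈ -1.03057.

m = -1.0306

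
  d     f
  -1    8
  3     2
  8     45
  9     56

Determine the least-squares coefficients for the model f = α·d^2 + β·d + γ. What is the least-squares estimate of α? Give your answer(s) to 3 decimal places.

α = 1.038

From the data, Σd^2·d^2 = 10739, Σd^2·d = 1267, Σd^2 = 155, Σd·d = 155, Σd = 19, Σ1 = 4.
For Mᵀf: Σd^2·f = 7442, Σd·f = 862, Σf = 111.
Inverting the 3×3 Gram matrix, [α, β, γ]ᵀ = [571/550, -167/50, 931/275]ᵀ.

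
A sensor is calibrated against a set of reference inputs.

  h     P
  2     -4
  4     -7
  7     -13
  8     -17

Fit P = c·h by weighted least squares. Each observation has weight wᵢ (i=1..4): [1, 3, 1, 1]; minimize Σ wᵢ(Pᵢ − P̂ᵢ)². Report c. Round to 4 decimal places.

Sums needed: Σwᵢ·h·h = 165.
Moment sums: Σwᵢ·h·P = -319.
So XᵀWX·[c]ᵀ = XᵀWP: [[165]]·[c]ᵀ = [-319]ᵀ.
Hence c = -319 / 165 ≈ -1.93333.

c = -1.9333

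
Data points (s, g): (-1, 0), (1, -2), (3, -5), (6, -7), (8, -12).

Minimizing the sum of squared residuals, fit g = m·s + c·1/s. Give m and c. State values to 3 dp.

Compute the Gram sums: Σs·s = 111, Σs·1/s = 5, Σ1/s·1/s = 1241/576.
For Xᵀg: Σs·g = -155, Σ1/s·g = -19/3.
So XᵀX·[m, c]ᵀ = Xᵀg: [[111, 5]; [5, 1241/576]]·[m, c]ᵀ = [-155, -19/3]ᵀ.
Eliminating c: (1241/576)·(row 1) − 5·(row 2) gives (41117/192)·m = (1241/576)·(-155) − 5·(-19/3) = -174115/576, so m = -174115/123351.
Then c = ((-19/3) − 5·(-174115/123351))/(1241/576) = 13824/41117.

m = -1.412, c = 0.336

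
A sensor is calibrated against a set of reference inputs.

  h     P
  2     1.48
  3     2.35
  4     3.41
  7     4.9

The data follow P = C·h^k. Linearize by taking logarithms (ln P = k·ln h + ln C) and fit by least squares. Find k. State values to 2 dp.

k = 0.96

Taking logs, ln P = k·ln h + ln C, so regress ln P on ln h.
XᵀX = [[7.3958, 5.1240]; [5.1240, 4]], rhs = [6.0035, 4.0624]ᵀ  (here Σln h = 5.1240, Σ(ln h)² = 7.3958, Σln P = 4.0624, Σln h·ln P = 6.0035).
Solving (det = 3.3281): k = 0.96103, ln C = -0.21547.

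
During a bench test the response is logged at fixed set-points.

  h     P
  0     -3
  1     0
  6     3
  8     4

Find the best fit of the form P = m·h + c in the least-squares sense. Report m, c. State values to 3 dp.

m = 0.782, c = -1.933

Sums needed: Σh·h = 101, Σh = 15, Σ1 = 4.
Right-hand side: Σh·P = 50, ΣP = 4.
Normal equations: [[101, 15]; [15, 4]]·[m, c]ᵀ = [50, 4]ᵀ.
det = 101·4 − 15² = 179.
m = (50·4 − 15·4)/179 = 140/179; c = (101·4 − 15·50)/179 = -346/179.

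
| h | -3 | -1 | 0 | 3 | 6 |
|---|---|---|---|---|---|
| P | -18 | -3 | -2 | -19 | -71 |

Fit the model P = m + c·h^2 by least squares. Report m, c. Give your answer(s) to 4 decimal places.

m = -1.3600, c = -1.9309

From the data, Σ1 = 5, Σh^2 = 55, Σh^2·h^2 = 1459.
And ΣP = -113, Σh^2·P = -2892.
det = 5·1459 − 55² = 4270.
m = ((-113)·1459 − 55·(-2892))/4270 = -5807/4270; c = (5·(-2892) − 55·(-113))/4270 = -1649/854.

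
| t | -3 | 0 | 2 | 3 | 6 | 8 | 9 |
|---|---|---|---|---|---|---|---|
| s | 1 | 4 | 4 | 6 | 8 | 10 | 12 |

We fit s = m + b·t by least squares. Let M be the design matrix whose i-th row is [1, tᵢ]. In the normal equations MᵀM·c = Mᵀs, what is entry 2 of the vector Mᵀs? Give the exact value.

Entry 2 ↔ basis t, so (Mᵀs)_{2} = Σᵢ (t)·sᵢ = (-3)·(1) + (0)·(4) + (2)·(4) + (3)·(6) + (6)·(8) + (8)·(10) + (9)·(12) = 259.

259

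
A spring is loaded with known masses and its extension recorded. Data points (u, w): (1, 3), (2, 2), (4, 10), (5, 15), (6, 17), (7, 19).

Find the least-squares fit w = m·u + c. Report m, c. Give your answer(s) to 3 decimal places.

m = 3.056, c = -1.733

The normal equations are: 131·m + 25·c = 357;  25·m + 6·c = 66.
det = 131·6 − 25² = 161.
m = (357·6 − 25·66)/161 = 492/161; c = (131·66 − 25·357)/161 = -279/161.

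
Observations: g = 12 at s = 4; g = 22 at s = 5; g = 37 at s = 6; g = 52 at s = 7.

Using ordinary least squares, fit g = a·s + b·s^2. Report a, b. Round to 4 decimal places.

From the data, Σs·s = 126, Σs·s^2 = 748, Σs^2·s^2 = 4578.
Moment sums: Σs·g = 744, Σs^2·g = 4622.
AᵀA·[a, b]ᵀ = Aᵀg becomes [[126, 748]; [748, 4578]]·[a, b]ᵀ = [744, 4622]ᵀ.
Determinant 126·4578 − 748² = 17324.
a = (744·4578 − 748·4622)/17324 = -12806/4331; b = (126·4622 − 748·744)/17324 = 6465/4331.

a = -2.9568, b = 1.4927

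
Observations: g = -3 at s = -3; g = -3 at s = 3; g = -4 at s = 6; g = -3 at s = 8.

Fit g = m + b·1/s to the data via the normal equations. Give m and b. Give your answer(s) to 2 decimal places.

Compute the Gram sums: Σ1 = 4, Σ1/s = 7/24, Σ1/s·1/s = 17/64.
Moment sums: Σg = -13, Σ1/s·g = -25/24.
So AᵀA·[m, b]ᵀ = Aᵀg: [[4, 7/24]; [7/24, 17/64]]·[m, b]ᵀ = [-13, -25/24]ᵀ.
det = 4·(17/64) − (7/24)² = 563/576.
m = ((-13)·(17/64) − (7/24)·(-25/24))/(563/576) = -1814/563; b = (4·(-25/24) − (7/24)·(-13))/(563/576) = -216/563.

m = -3.22, b = -0.38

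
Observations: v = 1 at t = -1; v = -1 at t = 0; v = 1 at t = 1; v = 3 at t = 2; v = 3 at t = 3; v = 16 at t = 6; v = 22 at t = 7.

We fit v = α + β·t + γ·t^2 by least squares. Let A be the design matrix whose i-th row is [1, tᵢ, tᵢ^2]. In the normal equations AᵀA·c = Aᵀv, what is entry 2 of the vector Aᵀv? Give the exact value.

Entry 2 ↔ basis t, so (Aᵀv)_{2} = Σᵢ (t)·vᵢ = (-1)·(1) + (0)·(-1) + (1)·(1) + (2)·(3) + (3)·(3) + (6)·(16) + (7)·(22) = 265.

265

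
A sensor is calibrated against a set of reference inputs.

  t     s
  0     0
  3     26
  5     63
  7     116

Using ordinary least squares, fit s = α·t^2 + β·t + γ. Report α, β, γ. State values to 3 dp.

The normal system AᵀA·[α, β, γ]ᵀ = Aᵀs is [[3107, 495, 83]; [495, 83, 15]; [83, 15, 4]]·[α, β, γ]ᵀ = [7493, 1205, 205]ᵀ.
Row-reducing yields α = 6489/3278, β = 8885/3278, γ = 16/1639.

α = 1.980, β = 2.710, γ = 0.010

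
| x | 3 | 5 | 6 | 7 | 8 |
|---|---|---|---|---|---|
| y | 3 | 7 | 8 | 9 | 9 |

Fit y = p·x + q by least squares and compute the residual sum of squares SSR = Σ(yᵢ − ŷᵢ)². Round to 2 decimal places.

AᵀA·[p, q]ᵀ = Aᵀy reads: 183·p + 29·q = 227;  29·p + 5·q = 36.
Determinant 183·5 − 29² = 74.
p = (227·5 − 29·36)/74 = 91/74; q = (183·36 − 29·227)/74 = 5/74.
Residuals: -28/37, 29/37, 41/74, 12/37, -67/74; SSR = 179/74.

SSR = 2.42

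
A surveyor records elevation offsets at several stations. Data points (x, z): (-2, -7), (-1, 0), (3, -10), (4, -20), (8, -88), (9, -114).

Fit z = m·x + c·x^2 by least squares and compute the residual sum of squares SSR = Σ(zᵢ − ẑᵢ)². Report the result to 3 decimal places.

Setting ∂/∂m … = 0 gives: 175·m + 1323·c = -1826;  1323·m + 11011·c = -15304.
Eliminating c: 11011·(row 1) − 1323·(row 2) gives 176596·m = 11011·(-1826) − 1323·(-15304) = 141106, so m = 10079/12614.
Then c = ((-15304) − 1323·(10079/12614))/11011 = -18743/12614.
Residuals: 488/901, 14411/6307, 6155/6307, 3646/6307, 4444/6307, -5262/6307; SSR = 7202/901.

SSR = 7.993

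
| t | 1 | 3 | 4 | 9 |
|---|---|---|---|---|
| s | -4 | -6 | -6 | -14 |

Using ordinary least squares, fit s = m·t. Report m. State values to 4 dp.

m = -1.6075

Sums needed: Σt·t = 107.
Moment sums: Σt·s = -172.
XᵀX·[m]ᵀ = Xᵀs becomes [[107]]·[m]ᵀ = [-172]ᵀ.
m = (-172)/107 = -1.60748.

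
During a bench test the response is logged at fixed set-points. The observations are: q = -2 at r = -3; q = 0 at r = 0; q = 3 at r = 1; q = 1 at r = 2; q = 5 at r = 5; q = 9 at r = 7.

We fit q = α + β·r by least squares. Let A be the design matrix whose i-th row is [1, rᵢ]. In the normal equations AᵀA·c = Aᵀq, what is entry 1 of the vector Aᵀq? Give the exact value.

Entry 1 ↔ basis 1, so (Aᵀq)_{1} = Σᵢ qᵢ = (1)·(-2) + (1)·(0) + (1)·(3) + (1)·(1) + (1)·(5) + (1)·(9) = 16.

16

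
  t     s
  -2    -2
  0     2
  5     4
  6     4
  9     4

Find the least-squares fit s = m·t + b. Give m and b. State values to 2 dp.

With design matrix M, MᵀM = [[146, 18]; [18, 5]] and Mᵀs = [84, 12]ᵀ.
det = 146·5 − 18² = 406.
m = (84·5 − 18·12)/406 = 102/203; b = (146·12 − 18·84)/406 = 120/203.

m = 0.50, b = 0.59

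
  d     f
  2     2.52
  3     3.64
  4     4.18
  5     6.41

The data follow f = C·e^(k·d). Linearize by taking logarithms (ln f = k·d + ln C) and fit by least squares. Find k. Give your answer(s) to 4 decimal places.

k = 0.2939

Taking logs, ln f = k·d + ln C, so regress ln f on d.
XᵀX = [[54.0000, 14.0000]; [14.0000, 4]], rhs = [20.7350, 5.5044]ᵀ  (here Σd = 14.0000, Σ(d)² = 54.0000, Σln f = 5.5044, Σd·ln f = 20.7350).
Slope k = (n·Σd·ln f − Σd·Σln f)/(n·Σ(d)² − (Σd)²) = (4·20.7350 − 14.0000·5.5044)/20.0000 = 0.29391; ln C = (Σln f − k·Σd)/n = 0.34741.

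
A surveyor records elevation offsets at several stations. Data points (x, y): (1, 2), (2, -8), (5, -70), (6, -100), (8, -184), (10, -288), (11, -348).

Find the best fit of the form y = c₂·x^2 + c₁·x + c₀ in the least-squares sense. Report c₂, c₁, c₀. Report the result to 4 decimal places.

c₂ = -2.8711, c₁ = -0.5615, c₀ = 5.1298

The normal equations are: 30675·c₂ + 3193·c₁ + 351·c₀ = -88064;  3193·c₂ + 351·c₁ + 43·c₀ = -9144;  351·c₂ + 43·c₁ + 7·c₀ = -996.
Solving the 3×3 system (Gaussian elimination) gives c₂ = -16018/5579, c₁ = -59518/106001, c₀ = 77680/15143.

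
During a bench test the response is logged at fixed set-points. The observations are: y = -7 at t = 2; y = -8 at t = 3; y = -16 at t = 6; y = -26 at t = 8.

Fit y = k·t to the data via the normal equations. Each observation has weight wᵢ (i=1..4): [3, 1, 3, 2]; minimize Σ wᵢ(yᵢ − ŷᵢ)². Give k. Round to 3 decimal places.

Normal-equation sums: Σwᵢ·t·t = 257.
And Σwᵢ·t·y = -770.
k = (-770)/257 = -2.99611.

k = -2.996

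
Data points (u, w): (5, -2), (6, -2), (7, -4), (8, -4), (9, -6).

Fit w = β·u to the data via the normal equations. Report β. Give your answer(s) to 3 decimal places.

Setting ∂/∂β … = 0 gives: 255·β = -136.
Hence β = -136 / 255 ≈ -0.533333.

β = -0.533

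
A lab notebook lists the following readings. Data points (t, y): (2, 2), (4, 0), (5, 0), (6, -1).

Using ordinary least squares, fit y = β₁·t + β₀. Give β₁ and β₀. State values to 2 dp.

Compute the Gram sums: Σt·t = 81, Σt = 17, Σ1 = 4.
Right-hand side: Σt·y = -2, Σy = 1.
Normal equations: [[81, 17]; [17, 4]]·[β₁, β₀]ᵀ = [-2, 1]ᵀ.
det = 81·4 − 17² = 35.
β₁ = ((-2)·4 − 17·1)/35 = -5/7; β₀ = (81·1 − 17·(-2))/35 = 23/7.

β₁ = -0.71, β₀ = 3.29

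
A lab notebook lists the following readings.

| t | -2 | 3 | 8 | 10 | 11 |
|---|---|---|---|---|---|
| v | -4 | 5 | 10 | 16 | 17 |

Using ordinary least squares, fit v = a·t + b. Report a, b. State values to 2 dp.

a = 1.58, b = -0.66

The normal equations are: 298·a + 30·b = 450;  30·a + 5·b = 44.
(Σt·t = 298, Σt = 30, Σ1 = 5, Σt·v = 450, Σv = 44.)
Δ = 298·5 − 30² = 590.
a = (450·5 − 30·44)/590 = 93/59; b = (298·44 − 30·450)/590 = -194/295.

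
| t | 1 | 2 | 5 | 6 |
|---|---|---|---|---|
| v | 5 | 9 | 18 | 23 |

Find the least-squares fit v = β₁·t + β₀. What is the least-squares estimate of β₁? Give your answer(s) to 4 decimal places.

Sums needed: Σt·t = 66, Σt = 14, Σ1 = 4.
For Aᵀv: Σt·v = 251, Σv = 55.
Normal equations: [[66, 14]; [14, 4]]·[β₁, β₀]ᵀ = [251, 55]ᵀ.
Δ = 66·4 − 14² = 68.
β₁ = (251·4 − 14·55)/68 = 117/34; β₀ = (66·55 − 14·251)/68 = 29/17.

β₁ = 3.4412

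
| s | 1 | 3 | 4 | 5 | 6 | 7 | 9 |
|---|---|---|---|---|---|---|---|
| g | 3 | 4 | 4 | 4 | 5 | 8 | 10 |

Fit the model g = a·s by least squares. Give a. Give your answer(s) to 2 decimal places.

a = 1.05

Forming XᵀX = [[217]] and Xᵀg = [227]ᵀ gives XᵀX·[a]ᵀ = Xᵀg.
Hence a = 227 / 217 ≈ 1.04608.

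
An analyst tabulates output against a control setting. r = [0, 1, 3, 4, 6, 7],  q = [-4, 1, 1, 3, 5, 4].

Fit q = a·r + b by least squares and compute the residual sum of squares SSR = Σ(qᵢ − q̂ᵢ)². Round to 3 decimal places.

SSR = 10.773

Sums needed: Σr·r = 111, Σr = 21, Σ1 = 6.
Moment sums: Σr·q = 74, Σq = 10.
Normal equations: [[111, 21]; [21, 6]]·[a, b]ᵀ = [74, 10]ᵀ.
Determinant 111·6 − 21² = 225.
a = (74·6 − 21·10)/225 = 26/25; b = (111·10 − 21·74)/225 = -148/75.
Residuals: -152/75, 29/15, -11/75, 61/75, 11/15, -98/75; SSR = 808/75.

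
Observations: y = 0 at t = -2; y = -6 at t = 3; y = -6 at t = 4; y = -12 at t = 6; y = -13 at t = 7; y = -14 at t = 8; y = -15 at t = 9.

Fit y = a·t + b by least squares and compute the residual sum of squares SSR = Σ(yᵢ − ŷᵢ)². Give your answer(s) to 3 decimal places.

SSR = 6.524

Sums needed: Σt·t = 259, Σt = 35, Σ1 = 7.
For Xᵀy: Σt·y = -452, Σy = -66.
So XᵀX·[a, b]ᵀ = Xᵀy: [[259, 35]; [35, 7]]·[a, b]ᵀ = [-452, -66]ᵀ.
Δ = 259·7 − 35² = 588.
a = ((-452)·7 − 35·(-66))/588 = -61/42; b = (259·(-66) − 35·(-452))/588 = -13/6.
Residuals: -31/42, 11/21, 83/42, -47/42, -2/3, -3/14, 5/21; SSR = 137/21.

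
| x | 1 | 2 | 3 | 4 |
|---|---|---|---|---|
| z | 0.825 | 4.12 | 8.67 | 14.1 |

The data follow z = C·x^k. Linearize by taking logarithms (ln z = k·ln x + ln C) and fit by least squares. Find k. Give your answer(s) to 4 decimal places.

k = 2.0587

Let Y = ln z. Fitting Y = k·ln x + ln C by least squares:
Sums: Σln x = 3.1781, Σ(ln x)² = 3.6092, Σln z = 6.0295, Σln x·ln z = 7.0226.
Normal system: [[3.6092, 3.1781]; [3.1781, 4]]·[k, ln C]ᵀ = [7.0226, 6.0295]ᵀ.
Slope k = (n·Σln x·ln z − Σln x·Σln z)/(n·Σ(ln x)² − (Σln x)²) = (4·7.0226 − 3.1781·6.0295)/4.3368 = 2.05873; ln C = (Σln z − k·Σln x)/n = -0.12831.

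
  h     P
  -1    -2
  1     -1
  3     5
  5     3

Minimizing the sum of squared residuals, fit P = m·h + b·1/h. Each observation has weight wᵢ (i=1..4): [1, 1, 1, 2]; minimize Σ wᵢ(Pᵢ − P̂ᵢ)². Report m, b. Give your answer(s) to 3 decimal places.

m = 0.750, b = 0.054

Entries of MᵀWM: Σwᵢ·h·h = 61, Σwᵢ·h·1/h = 5, Σwᵢ·1/h·1/h = 493/225.
Moment sums: Σwᵢ·h·P = 46, Σwᵢ·1/h·P = 58/15.
Eliminating b: (493/225)·(row 1) − 5·(row 2) gives (24448/225)·m = (493/225)·46 − 5·(58/15) = 18328/225, so m = 2291/3056.
Then b = ((58/15) − 5·(2291/3056))/(493/225) = 165/3056.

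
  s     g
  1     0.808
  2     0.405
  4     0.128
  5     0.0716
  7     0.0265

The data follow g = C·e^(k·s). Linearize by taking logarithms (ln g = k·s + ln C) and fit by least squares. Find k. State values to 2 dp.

Taking logs, ln g = k·s + ln C, so regress ln g on s.
AᵀA = [[95.0000, 19.0000]; [19.0000, 5]], rhs = [-48.8414, -9.4401]ᵀ  (here Σs = 19.0000, Σ(s)² = 95.0000, Σln g = -9.4401, Σs·ln g = -48.8414).
Solving (det = 114.0000): k = -0.56882, ln C = 0.27352.

k = -0.57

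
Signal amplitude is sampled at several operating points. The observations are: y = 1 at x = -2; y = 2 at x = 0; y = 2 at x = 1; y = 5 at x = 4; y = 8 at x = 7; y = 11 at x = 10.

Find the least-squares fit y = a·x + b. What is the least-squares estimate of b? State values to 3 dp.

Setting ∂/∂a … = 0 gives: 170·a + 20·b = 186;  20·a + 6·b = 29.
det = 170·6 − 20² = 620.
a = (186·6 − 20·29)/620 = 134/155; b = (170·29 − 20·186)/620 = 121/62.

b = 1.952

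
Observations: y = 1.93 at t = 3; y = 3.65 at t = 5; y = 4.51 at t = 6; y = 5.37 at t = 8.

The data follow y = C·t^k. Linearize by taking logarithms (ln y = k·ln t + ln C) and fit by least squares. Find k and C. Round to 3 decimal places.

Linearized form: ln y = k·ln t + ln C. From the 4 transformed points,
Σln t = 6.5793, Σ(ln t)² = 11.3317, Σln y = 5.1394, Σln t·ln y = 9.0002.
Equations: 11.3317·k + 6.5793·ln C = 9.0002;  6.5793·k + 4·ln C = 5.1394.
Slope k = (n·Σln t·ln y − Σln t·Σln y)/(n·Σ(ln t)² − (Σln t)²) = (4·9.0002 − 6.5793·5.1394)/2.0403 = 1.07226; ln C = (Σln y − k·Σln t)/n = -0.47883, so C = exp(-0.47883) = 0.61951.

k = 1.072, C = 0.620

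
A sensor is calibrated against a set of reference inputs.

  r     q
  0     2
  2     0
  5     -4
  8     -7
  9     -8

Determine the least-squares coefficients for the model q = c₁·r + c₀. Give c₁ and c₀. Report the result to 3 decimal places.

Entries of MᵀM: Σr·r = 174, Σr = 24, Σ1 = 5.
Right-hand side: Σr·q = -148, Σq = -17.
Eliminating c₀: 5·(row 1) − 24·(row 2) gives 294·c₁ = 5·(-148) − 24·(-17) = -332, so c₁ = -166/147.
Then c₀ = ((-17) − 24·(-166/147))/5 = 99/49.

c₁ = -1.129, c₀ = 2.020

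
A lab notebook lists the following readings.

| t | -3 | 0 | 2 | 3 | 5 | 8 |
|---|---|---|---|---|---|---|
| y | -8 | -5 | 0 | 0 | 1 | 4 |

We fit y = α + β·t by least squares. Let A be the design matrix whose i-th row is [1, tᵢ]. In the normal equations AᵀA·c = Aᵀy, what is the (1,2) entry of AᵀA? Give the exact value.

15

Row 1 ↔ basis 1, column 2 ↔ basis t, so (AᵀA)_{1,2} = Σᵢ t = (1)·(-3) + (1)·(0) + (1)·(2) + (1)·(3) + (1)·(5) + (1)·(8) = 15.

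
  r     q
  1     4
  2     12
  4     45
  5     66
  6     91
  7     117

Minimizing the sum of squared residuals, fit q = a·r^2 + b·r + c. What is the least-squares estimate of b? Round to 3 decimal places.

b = 5.363

From the data, Σr^2·r^2 = 4595, Σr^2·r = 757, Σr^2 = 131, Σr·r = 131, Σr = 25, Σ1 = 6.
For Aᵀq: Σr^2·q = 11431, Σr·q = 1903, Σq = 335.
Normal equations: [[4595, 757, 131]; [757, 131, 25]; [131, 25, 6]]·[a, b, c]ᵀ = [11431, 1903, 335]ᵀ.
Solving the 3×3 system (Gaussian elimination) gives a = 289/168, b = 901/168, c = -57/14.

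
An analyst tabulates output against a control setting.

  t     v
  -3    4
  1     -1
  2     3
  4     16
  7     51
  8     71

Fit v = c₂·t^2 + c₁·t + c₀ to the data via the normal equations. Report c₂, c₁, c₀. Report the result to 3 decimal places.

XᵀX·[c₂, c₁, c₀]ᵀ = Xᵀv reads: 6851·c₂ + 901·c₁ + 143·c₀ = 7346;  901·c₂ + 143·c₁ + 19·c₀ = 982;  143·c₂ + 19·c₁ + 6·c₀ = 144.
Solving the 3×3 system (Gaussian elimination) gives c₂ = 44237/42164, c₁ = 28403/42164, c₀ = -66161/21082.

c₂ = 1.049, c₁ = 0.674, c₀ = -3.138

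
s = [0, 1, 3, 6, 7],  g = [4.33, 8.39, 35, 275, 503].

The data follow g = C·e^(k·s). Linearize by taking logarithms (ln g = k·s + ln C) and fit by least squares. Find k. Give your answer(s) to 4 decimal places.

Let Y = ln g. Fitting Y = k·s + ln C by least squares:
Σs = 17.0000, Σ(s)² = 95.0000, Σln g = 18.9853, Σs·ln g = 90.0378.
Normal system: [[95.0000, 17.0000]; [17.0000, 5]]·[k, ln C]ᵀ = [90.0378, 18.9853]ᵀ.
Solving (det = 186.0000): k = 0.68515, ln C = 1.46754.

k = 0.6852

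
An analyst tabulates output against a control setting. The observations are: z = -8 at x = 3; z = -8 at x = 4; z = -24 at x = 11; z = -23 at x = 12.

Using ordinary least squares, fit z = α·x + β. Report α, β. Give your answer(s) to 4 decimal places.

α = -1.9000, β = -1.5000

From the data, Σx·x = 290, Σx = 30, Σ1 = 4.
Right-hand side: Σx·z = -596, Σz = -63.
So AᵀA·[α, β]ᵀ = Aᵀz: [[290, 30]; [30, 4]]·[α, β]ᵀ = [-596, -63]ᵀ.
Δ = 290·4 − 30² = 260.
α = ((-596)·4 − 30·(-63))/260 = -19/10; β = (290·(-63) − 30·(-596))/260 = -3/2.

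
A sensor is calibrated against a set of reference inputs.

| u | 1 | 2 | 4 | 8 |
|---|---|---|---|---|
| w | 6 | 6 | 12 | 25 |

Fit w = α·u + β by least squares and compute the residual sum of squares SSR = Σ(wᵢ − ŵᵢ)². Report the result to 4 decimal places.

Entries of XᵀX: Σu·u = 85, Σu = 15, Σ1 = 4.
Right-hand side: Σu·w = 266, Σw = 49.
XᵀX·[α, β]ᵀ = Xᵀw becomes [[85, 15]; [15, 4]]·[α, β]ᵀ = [266, 49]ᵀ.
Δ = 85·4 − 15² = 115.
α = (266·4 − 15·49)/115 = 329/115; β = (85·49 − 15·266)/115 = 35/23.
Residuals: 186/115, -143/115, -111/115, 68/115; SSR = 626/115.

SSR = 5.4435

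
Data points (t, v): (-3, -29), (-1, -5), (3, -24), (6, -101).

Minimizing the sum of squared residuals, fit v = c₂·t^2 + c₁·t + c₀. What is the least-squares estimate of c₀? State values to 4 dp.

c₀ = -0.6538

From the data, Σt^2·t^2 = 1459, Σt^2·t = 215, Σt^2 = 55, Σt·t = 55, Σt = 5, Σ1 = 4.
For Mᵀv: Σt^2·v = -4118, Σt·v = -586, Σv = -159.
Inverting the 3×3 Gram matrix, [c₂, c₁, c₀]ᵀ = [-35/12, 629/780, -17/26]ᵀ.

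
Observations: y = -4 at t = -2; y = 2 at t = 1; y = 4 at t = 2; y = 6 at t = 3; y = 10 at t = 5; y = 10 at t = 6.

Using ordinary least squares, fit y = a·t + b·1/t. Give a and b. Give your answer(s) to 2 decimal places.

a = 1.81, b = 0.47

Normal-equation sums: Σt·t = 79, Σt·1/t = 6, Σ1/t·1/t = 1511/900.
And Σt·y = 146, Σ1/t·y = 35/3.
Eliminating b: (1511/900)·(row 1) − 6·(row 2) gives (86969/900)·a = (1511/900)·146 − 6·(35/3) = 78803/450, so a = 157606/86969.
Then b = ((35/3) − 6·(157606/86969))/(1511/900) = 41100/86969.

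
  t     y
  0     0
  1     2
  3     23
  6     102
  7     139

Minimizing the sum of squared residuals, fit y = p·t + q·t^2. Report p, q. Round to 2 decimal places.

p = -1.26, q = 3.02

Compute the Gram sums: Σt·t = 95, Σt·t^2 = 587, Σt^2·t^2 = 3779.
For Xᵀy: Σt·y = 1656, Σt^2·y = 10692.
Normal equations: [[95, 587]; [587, 3779]]·[p, q]ᵀ = [1656, 10692]ᵀ.
det = 95·3779 − 587² = 14436.
p = (1656·3779 − 587·10692)/14436 = -505/401; q = (95·10692 − 587·1656)/14436 = 1213/401.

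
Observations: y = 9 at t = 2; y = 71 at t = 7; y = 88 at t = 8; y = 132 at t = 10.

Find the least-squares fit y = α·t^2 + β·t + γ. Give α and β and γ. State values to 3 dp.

Normal-equation sums: Σt^2·t^2 = 16513, Σt^2·t = 1863, Σt^2 = 217, Σt·t = 217, Σt = 27, Σ1 = 4.
For Mᵀy: Σt^2·y = 22347, Σt·y = 2539, Σy = 300.
MᵀM·[α, β, γ]ᵀ = Mᵀy becomes [[16513, 1863, 217]; [1863, 217, 27]; [217, 27, 4]]·[α, β, γ]ᵀ = [22347, 2539, 300]ᵀ.
Inverting the 3×3 Gram matrix, [α, β, γ]ᵀ = [4201/4092, 4127/1364, -104/93]ᵀ.

α = 1.027, β = 3.026, γ = -1.118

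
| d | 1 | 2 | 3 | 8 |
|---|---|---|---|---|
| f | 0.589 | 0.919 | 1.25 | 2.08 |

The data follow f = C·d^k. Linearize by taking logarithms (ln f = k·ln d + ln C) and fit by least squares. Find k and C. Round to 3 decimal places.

Taking logs, ln f = k·ln d + ln C, so regress ln f on ln d.
XᵀX = [[6.0115, 3.8712]; [3.8712, 4]], rhs = [1.7095, 0.3417]ᵀ  (here Σln d = 3.8712, Σ(ln d)² = 6.0115, Σln f = 0.3417, Σln d·ln f = 1.7095).
Slope k = (n·Σln d·ln f − Σln d·Σln f)/(n·Σ(ln d)² − (Σln d)²) = (4·1.7095 − 3.8712·0.3417)/9.0597 = 0.60876; ln C = (Σln f − k·Σln d)/n = -0.50373, so C = exp(-0.50373) = 0.60427.

k = 0.609, C = 0.604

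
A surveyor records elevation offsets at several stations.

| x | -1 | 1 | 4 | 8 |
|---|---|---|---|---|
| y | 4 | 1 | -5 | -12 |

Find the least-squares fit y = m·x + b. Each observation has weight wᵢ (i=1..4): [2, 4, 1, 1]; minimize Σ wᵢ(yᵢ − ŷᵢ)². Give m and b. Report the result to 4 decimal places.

m = -1.8089, b = 2.5407

Entries of MᵀWM: Σwᵢ·x·x = 86, Σwᵢ·x = 14, Σwᵢ·1 = 8.
For MᵀWy: Σwᵢ·x·y = -120, Σwᵢ·y = -5.
Δ = 86·8 − 14² = 492.
m = ((-120)·8 − 14·(-5))/492 = -445/246; b = (86·(-5) − 14·(-120))/492 = 625/246.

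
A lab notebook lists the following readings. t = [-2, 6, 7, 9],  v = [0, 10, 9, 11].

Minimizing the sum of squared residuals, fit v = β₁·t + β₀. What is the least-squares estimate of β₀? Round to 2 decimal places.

β₀ = 2.36

Sums needed: Σt·t = 170, Σt = 20, Σ1 = 4.
Moment sums: Σt·v = 222, Σv = 30.
Δ = 170·4 − 20² = 280.
β₁ = (222·4 − 20·30)/280 = 36/35; β₀ = (170·30 − 20·222)/280 = 33/14.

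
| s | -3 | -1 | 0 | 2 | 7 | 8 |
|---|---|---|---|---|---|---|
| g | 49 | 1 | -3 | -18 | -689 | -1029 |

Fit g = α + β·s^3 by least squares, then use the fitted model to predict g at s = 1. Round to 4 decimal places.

The normal equations are: 6·α + 835·β = -1689;  835·α + 380587·β = -764643.
Eliminating β: 380587·(row 1) − 835·(row 2) gives 1586297·α = 380587·(-1689) − 835·(-764643) = -4334538, so α = -4334538/1586297.
Then β = ((-764643) − 835·(-4334538/1586297))/380587 = -3177543/1586297.
At s = 1: ĝ = (-4334538/1586297)·(1) + (-3177543/1586297)·(1) = -7512081/1586297.

ĝ = -4.7356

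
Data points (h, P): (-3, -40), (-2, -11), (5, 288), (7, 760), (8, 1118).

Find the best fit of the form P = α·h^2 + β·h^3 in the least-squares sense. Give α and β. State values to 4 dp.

Entries of XᵀX: Σh^2·h^2 = 7219, Σh^2·h^3 = 52425, Σh^3·h^3 = 396211.
For XᵀP: Σh^2·P = 115588, Σh^3·P = 870264.
XᵀX·[α, β]ᵀ = XᵀP becomes [[7219, 52425]; [52425, 396211]]·[α, β]ᵀ = [115588, 870264]ᵀ.
Δ = 7219·396211 − 52425² = 111866584.
α = (115588·396211 − 52425·870264)/111866584 = 43411717/27966646; β = (7219·870264 − 52425·115588)/111866584 = 55683729/27966646.

α = 1.5523, β = 1.9911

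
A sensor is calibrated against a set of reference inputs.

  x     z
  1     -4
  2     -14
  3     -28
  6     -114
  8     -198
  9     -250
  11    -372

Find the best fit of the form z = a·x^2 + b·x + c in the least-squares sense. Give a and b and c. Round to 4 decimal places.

The normal equations are: 26692·a + 2824·b + 316·c = -82350;  2824·a + 316·b + 40·c = -8726;  316·a + 40·b + 7·c = -980.
(Σx^2·x^2 = 26692, Σx^2·x = 2824, Σx^2 = 316, Σx·x = 316, Σx = 40, Σ1 = 7, Σx^2·z = -82350, Σx·z = -8726, Σz = -980.)
Solving the 3×3 system (Gaussian elimination) gives a = -14461/4818, b = -349/438, c = 38/803.

a = -3.0015, b = -0.7968, c = 0.0473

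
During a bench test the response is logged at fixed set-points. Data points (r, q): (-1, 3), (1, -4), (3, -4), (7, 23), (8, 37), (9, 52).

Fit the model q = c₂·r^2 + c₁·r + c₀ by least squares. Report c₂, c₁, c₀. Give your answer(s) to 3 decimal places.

MᵀM·[c₂, c₁, c₀]ᵀ = Mᵀq reads: 13141·c₂ + 1611·c₁ + 205·c₀ = 7670;  1611·c₂ + 205·c₁ + 27·c₀ = 906;  205·c₂ + 27·c₁ + 6·c₀ = 107.
(Σr^2·r^2 = 13141, Σr^2·r = 1611, Σr^2 = 205, Σr·r = 205, Σr = 27, Σ1 = 6, Σr^2·q = 7670, Σr·q = 906, Σq = 107.)
Inverting the 3×3 Gram matrix, [c₂, c₁, c₀]ᵀ = [32186/28795, -119001/28795, -50673/28795]ᵀ.

c₂ = 1.118, c₁ = -4.133, c₀ = -1.760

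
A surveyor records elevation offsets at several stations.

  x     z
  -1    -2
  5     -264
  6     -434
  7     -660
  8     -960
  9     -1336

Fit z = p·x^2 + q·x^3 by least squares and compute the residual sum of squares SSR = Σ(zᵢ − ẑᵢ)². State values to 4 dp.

SSR = 6.3775

The normal equations are: 14980·p + 119524·q = -224222;  119524·p + 973516·q = -1818586.
det = 14980·973516 − 119524² = 297283104.
p = ((-224222)·973516 − 119524·(-1818586))/297283104 = -28719734/9290097; q = (14980·(-1818586) − 119524·(-224222))/297283104 = -27656747/18580194.
Residuals: -7377667/18580194, -12091141/18580194, -1229222/1032233, 12623371/6193398, -302912/9290097, -974857/2064466; SSR = 59247925/9290097.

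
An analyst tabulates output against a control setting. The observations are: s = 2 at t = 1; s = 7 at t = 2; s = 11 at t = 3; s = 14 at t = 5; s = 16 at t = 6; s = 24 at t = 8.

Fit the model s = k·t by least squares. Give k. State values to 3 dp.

Entries of AᵀA: Σt·t = 139.
Moment sums: Σt·s = 407.
AᵀA·[k]ᵀ = Aᵀs becomes [[139]]·[k]ᵀ = [407]ᵀ.
k = 407/139 = 2.92806.

k = 2.928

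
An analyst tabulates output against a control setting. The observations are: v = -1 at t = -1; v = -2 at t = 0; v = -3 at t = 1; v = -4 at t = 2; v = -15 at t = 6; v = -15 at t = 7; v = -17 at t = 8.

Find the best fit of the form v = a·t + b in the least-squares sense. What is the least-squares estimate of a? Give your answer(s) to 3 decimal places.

MᵀM·[a, b]ᵀ = Mᵀv reads: 155·a + 23·b = -341;  23·a + 7·b = -57.
Eliminating b: 7·(row 1) − 23·(row 2) gives 556·a = 7·(-341) − 23·(-57) = -1076, so a = -269/139.
Then b = ((-57) − 23·(-269/139))/7 = -248/139.

a = -1.935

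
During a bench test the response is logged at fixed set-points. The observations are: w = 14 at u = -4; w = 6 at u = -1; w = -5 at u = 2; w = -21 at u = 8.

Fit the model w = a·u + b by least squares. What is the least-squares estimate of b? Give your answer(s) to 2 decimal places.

b = 2.19

From the data, Σu·u = 85, Σu = 5, Σ1 = 4.
For Xᵀw: Σu·w = -240, Σw = -6.
Normal equations: [[85, 5]; [5, 4]]·[a, b]ᵀ = [-240, -6]ᵀ.
Δ = 85·4 − 5² = 315.
a = ((-240)·4 − 5·(-6))/315 = -62/21; b = (85·(-6) − 5·(-240))/315 = 46/21.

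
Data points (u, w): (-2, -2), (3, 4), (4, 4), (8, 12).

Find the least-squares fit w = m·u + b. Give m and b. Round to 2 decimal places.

With design matrix A, AᵀA = [[93, 13]; [13, 4]] and Aᵀw = [128, 18]ᵀ.
Eliminating b: 4·(row 1) − 13·(row 2) gives 203·m = 4·128 − 13·18 = 278, so m = 278/203.
Then b = (18 − 13·(278/203))/4 = 10/203.

m = 1.37, b = 0.05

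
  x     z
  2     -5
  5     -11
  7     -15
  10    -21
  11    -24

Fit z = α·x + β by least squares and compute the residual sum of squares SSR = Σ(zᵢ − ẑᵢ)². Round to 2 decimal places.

SSR = 0.50

Forming AᵀA = [[299, 35]; [35, 5]] and Aᵀz = [-644, -76]ᵀ gives AᵀA·[α, β]ᵀ = Aᵀz.
Eliminating β: 5·(row 1) − 35·(row 2) gives 270·α = 5·(-644) − 35·(-76) = -560, so α = -56/27.
Then β = ((-76) − 35·(-56/27))/5 = -92/135.
Residuals: -23/135, 7/135, 1/5, 19/45, -68/135; SSR = 68/135.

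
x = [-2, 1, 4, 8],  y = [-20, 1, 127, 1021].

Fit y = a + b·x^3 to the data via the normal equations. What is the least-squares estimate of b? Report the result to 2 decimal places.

Entries of AᵀA: Σ1 = 4, Σx^3 = 569, Σx^3·x^3 = 266305.
For Aᵀy: Σy = 1129, Σx^3·y = 531041.
So AᵀA·[a, b]ᵀ = Aᵀy: [[4, 569]; [569, 266305]]·[a, b]ᵀ = [1129, 531041]ᵀ.
Determinant 4·266305 − 569² = 741459.
a = (1129·266305 − 569·531041)/741459 = -501328/247153; b = (4·531041 − 569·1129)/741459 = 493921/247153.

b = 2.00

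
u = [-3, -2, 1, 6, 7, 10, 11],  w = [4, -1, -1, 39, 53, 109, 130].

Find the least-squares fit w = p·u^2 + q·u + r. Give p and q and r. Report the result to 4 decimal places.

p = 1.0274, q = 0.8439, r = -3.0140

Entries of XᵀX: Σu^2·u^2 = 28436, Σu^2·u = 2856, Σu^2 = 320, Σu·u = 320, Σu = 30, Σ1 = 7.
For Xᵀw: Σu^2·w = 30662, Σu·w = 3114, Σw = 333.
Normal equations: [[28436, 2856, 320]; [2856, 320, 30]; [320, 30, 7]]·[p, q, r]ᵀ = [30662, 3114, 333]ᵀ.
Row-reducing yields p = 394829/384286, q = 162159/192143, r = -579113/192143.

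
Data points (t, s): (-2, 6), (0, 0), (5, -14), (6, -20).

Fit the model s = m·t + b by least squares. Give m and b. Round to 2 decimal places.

Compute the Gram sums: Σt·t = 65, Σt = 9, Σ1 = 4.
Moment sums: Σt·s = -202, Σs = -28.
So XᵀX·[m, b]ᵀ = Xᵀs: [[65, 9]; [9, 4]]·[m, b]ᵀ = [-202, -28]ᵀ.
det = 65·4 − 9² = 179.
m = ((-202)·4 − 9·(-28))/179 = -556/179; b = (65·(-28) − 9·(-202))/179 = -2/179.

m = -3.11, b = -0.01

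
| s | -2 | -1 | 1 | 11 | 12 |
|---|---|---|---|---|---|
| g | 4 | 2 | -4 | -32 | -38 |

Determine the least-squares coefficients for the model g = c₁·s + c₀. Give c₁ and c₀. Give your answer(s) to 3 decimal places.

c₁ = -2.934, c₀ = -1.276

The normal system AᵀA·[c₁, c₀]ᵀ = Aᵀg is [[271, 21]; [21, 5]]·[c₁, c₀]ᵀ = [-822, -68]ᵀ.
Determinant 271·5 − 21² = 914.
c₁ = ((-822)·5 − 21·(-68))/914 = -1341/457; c₀ = (271·(-68) − 21·(-822))/914 = -583/457.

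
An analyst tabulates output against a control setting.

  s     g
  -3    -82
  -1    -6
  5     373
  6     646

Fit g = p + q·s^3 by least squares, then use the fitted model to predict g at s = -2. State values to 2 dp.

Sums needed: Σ1 = 4, Σs^3 = 313, Σs^3·s^3 = 63011.
For Aᵀg: Σg = 931, Σs^3·g = 188381.
AᵀA·[p, q]ᵀ = Aᵀg becomes [[4, 313]; [313, 63011]]·[p, q]ᵀ = [931, 188381]ᵀ.
det = 4·63011 − 313² = 154075.
p = (931·63011 − 313·188381)/154075 = -300012/154075; q = (4·188381 − 313·931)/154075 = 462121/154075.
At s = -2: ĝ = (-300012/154075)·(1) + (462121/154075)·(-8) = -799396/30815.

ĝ = -25.94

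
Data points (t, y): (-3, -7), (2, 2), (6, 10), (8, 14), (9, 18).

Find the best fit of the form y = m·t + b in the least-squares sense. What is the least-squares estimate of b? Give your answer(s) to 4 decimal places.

MᵀM·[m, b]ᵀ = Mᵀy reads: 194·m + 22·b = 359;  22·m + 5·b = 37.
(Σt·t = 194, Σt = 22, Σ1 = 5, Σt·y = 359, Σy = 37.)
Eliminating b: 5·(row 1) − 22·(row 2) gives 486·m = 5·359 − 22·37 = 981, so m = 109/54.
Then b = (37 − 22·(109/54))/5 = -40/27.

b = -1.4815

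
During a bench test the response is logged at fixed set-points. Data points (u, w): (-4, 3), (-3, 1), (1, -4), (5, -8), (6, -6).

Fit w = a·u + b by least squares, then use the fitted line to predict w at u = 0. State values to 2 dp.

The normal system AᵀA·[a, b]ᵀ = Aᵀw is [[87, 5]; [5, 5]]·[a, b]ᵀ = [-95, -14]ᵀ.
Eliminating b: 5·(row 1) − 5·(row 2) gives 410·a = 5·(-95) − 5·(-14) = -405, so a = -81/82.
Then b = ((-14) − 5·(-81/82))/5 = -743/410.
At u = 0: ŵ = (-81/82)·(0) + (-743/410)·(1) = -743/410.

ŵ = -1.81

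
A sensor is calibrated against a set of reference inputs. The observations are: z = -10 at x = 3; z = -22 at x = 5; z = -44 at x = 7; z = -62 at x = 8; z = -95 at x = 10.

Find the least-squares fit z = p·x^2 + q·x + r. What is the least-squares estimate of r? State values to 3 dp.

Forming AᵀA = [[17203, 2007, 247]; [2007, 247, 33]; [247, 33, 5]] and Aᵀz = [-16264, -1894, -233]ᵀ gives AᵀA·[p, q, r]ᵀ = Aᵀz.
Row-reducing yields p = -11487/10142, q = 24511/10142, r = -33466/5071.

r = -6.599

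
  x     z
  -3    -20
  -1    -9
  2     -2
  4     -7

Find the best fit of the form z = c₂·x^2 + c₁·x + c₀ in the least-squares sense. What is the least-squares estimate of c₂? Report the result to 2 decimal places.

c₂ = -0.80

From the data, Σx^2·x^2 = 354, Σx^2·x = 44, Σx^2 = 30, Σx·x = 30, Σx = 2, Σ1 = 4.
Right-hand side: Σx^2·z = -309, Σx·z = 37, Σz = -38.
Solving the 3×3 system (Gaussian elimination) gives c₂ = -4/5, c₁ = 396/145, c₀ = -1411/290.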